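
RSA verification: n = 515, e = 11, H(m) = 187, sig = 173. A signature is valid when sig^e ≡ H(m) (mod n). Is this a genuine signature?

sig^2 ≡ 173^2 = 29929 ≡ 59
sig^4 ≡ 59^2 = 3481 ≡ 391
sig^8 ≡ 391^2 = 152881 ≡ 441
11 = 8 + 2 + 1, so sig^11 ≡ 441·59·173 ≡ 187 (mod 515)
sig^11 mod 515 = 187 matches H(m).

genuine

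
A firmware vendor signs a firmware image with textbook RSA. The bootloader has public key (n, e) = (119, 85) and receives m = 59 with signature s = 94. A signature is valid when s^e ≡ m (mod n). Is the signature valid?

valid

s^2 ≡ 94^2 = 8836 ≡ 30
s^4 ≡ 30^2 = 900 ≡ 67
s^8 ≡ 67^2 = 4489 ≡ 86
s^16 ≡ 86^2 = 7396 ≡ 18
s^32 ≡ 18^2 = 324 ≡ 86
s^64 ≡ 86^2 = 7396 ≡ 18
85 = 64 + 16 + 4 + 1, so s^85 ≡ 18·18·67·94 ≡ 59 (mod 119)
s^85 mod 119 = 59 matches m.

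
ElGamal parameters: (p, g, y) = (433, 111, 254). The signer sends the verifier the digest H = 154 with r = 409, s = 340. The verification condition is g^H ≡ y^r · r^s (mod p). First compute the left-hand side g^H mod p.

41

111^2 = 12321 ≡ 197
111^4 ≡ 197^2 = 38809 ≡ 272
111^8 ≡ 272^2 = 73984 ≡ 374
111^16 ≡ 374^2 = 139876 ≡ 17
111^32 ≡ 17^2 = 289
111^64 ≡ 289^2 = 83521 ≡ 385
111^128 ≡ 385^2 = 148225 ≡ 139
154 = 128 + 16 + 8 + 2, so 111^154 ≡ 139·17·374·197 ≡ 41 (mod 433)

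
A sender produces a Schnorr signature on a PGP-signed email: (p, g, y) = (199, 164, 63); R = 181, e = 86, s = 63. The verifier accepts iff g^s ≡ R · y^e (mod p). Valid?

yes

g^s mod p:
164^2 = 26896 ≡ 31
164^4 ≡ 31^2 = 961 ≡ 165
164^8 ≡ 165^2 = 27225 ≡ 161
164^16 ≡ 161^2 = 25921 ≡ 51
164^32 ≡ 51^2 = 2601 ≡ 14
63 = 32 + 16 + 8 + 4 + 2 + 1, so 164^63 ≡ 14·51·161·165·31·164 ≡ 74 (mod 199)
R · y^e mod p:
63^2 = 3969 ≡ 188
63^4 ≡ 188^2 = 35344 ≡ 121
63^8 ≡ 121^2 = 14641 ≡ 114
63^16 ≡ 114^2 = 12996 ≡ 61
63^32 ≡ 61^2 = 3721 ≡ 139
63^64 ≡ 139^2 = 19321 ≡ 18
86 = 64 + 16 + 4 + 2, so 63^86 ≡ 18·61·121·188 ≡ 18 (mod 199)
181·18 = 3258 ≡ 74 (mod 199)
74 ≡ 74 (mod 199); signature holds.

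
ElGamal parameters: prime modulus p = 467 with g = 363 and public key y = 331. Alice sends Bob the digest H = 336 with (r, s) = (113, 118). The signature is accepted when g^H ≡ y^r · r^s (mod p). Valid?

no

Left side g^H mod p:
363^2 = 131769 ≡ 75
363^4 ≡ 75^2 = 5625 ≡ 21
363^8 ≡ 21^2 = 441
363^16 ≡ 441^2 = 194481 ≡ 209
363^32 ≡ 209^2 = 43681 ≡ 250
363^64 ≡ 250^2 = 62500 ≡ 389
363^128 ≡ 389^2 = 151321 ≡ 13
363^256 ≡ 13^2 = 169
336 = 256 + 64 + 16, so 363^336 ≡ 169·389·209 ≡ 262 (mod 467)
Right side y^r · r^s mod p:
331^2 = 109561 ≡ 283
331^4 ≡ 283^2 = 80089 ≡ 232
331^8 ≡ 232^2 = 53824 ≡ 119
331^16 ≡ 119^2 = 14161 ≡ 151
331^32 ≡ 151^2 = 22801 ≡ 385
331^64 ≡ 385^2 = 148225 ≡ 186
113 = 64 + 32 + 16 + 1, so 331^113 ≡ 186·385·151·331 ≡ 40 (mod 467)
113^2 = 12769 ≡ 160
113^4 ≡ 160^2 = 25600 ≡ 382
113^8 ≡ 382^2 = 145924 ≡ 220
113^16 ≡ 220^2 = 48400 ≡ 299
113^32 ≡ 299^2 = 89401 ≡ 204
113^64 ≡ 204^2 = 41616 ≡ 53
118 = 64 + 32 + 16 + 4 + 2, so 113^118 ≡ 53·204·299·382·160 ≡ 411 (mod 467)
40·411 = 16440 ≡ 95 (mod 467)
262 ≠ 95, so verification fails.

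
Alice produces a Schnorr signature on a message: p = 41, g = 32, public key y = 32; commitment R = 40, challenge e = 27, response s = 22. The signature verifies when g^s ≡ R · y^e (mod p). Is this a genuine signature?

forged

g^s mod p:
32^2 = 1024 ≡ 40
32^4 ≡ 40^2 = 1600 ≡ 1
32^8 ≡ 1^2 = 1
32^16 ≡ 1^2 = 1
22 = 16 + 4 + 2, so 32^22 ≡ 1·1·40 ≡ 40 (mod 41)
R · y^e mod p:
32^2 = 1024 ≡ 40
32^4 ≡ 40^2 = 1600 ≡ 1
32^8 ≡ 1^2 = 1
32^16 ≡ 1^2 = 1
27 = 16 + 8 + 2 + 1, so 32^27 ≡ 1·1·40·32 ≡ 9 (mod 41)
40·9 = 360 ≡ 32 (mod 41)
40 ≠ 32; the check fails.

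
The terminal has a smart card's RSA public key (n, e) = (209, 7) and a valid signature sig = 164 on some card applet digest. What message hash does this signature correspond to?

sig^2 ≡ 164^2 = 26896 ≡ 144
sig^4 ≡ 144^2 = 20736 ≡ 45
7 = 4 + 2 + 1, so sig^7 ≡ 45·144·164 ≡ 164 (mod 209)

164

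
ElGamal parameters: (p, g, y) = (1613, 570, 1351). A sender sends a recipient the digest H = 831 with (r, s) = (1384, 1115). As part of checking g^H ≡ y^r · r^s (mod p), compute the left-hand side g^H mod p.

656

570^2 = 324900 ≡ 687
570^4 ≡ 687^2 = 471969 ≡ 973
570^8 ≡ 973^2 = 946729 ≡ 1511
570^16 ≡ 1511^2 = 2283121 ≡ 726
570^32 ≡ 726^2 = 527076 ≡ 1238
570^64 ≡ 1238^2 = 1532644 ≡ 294
570^128 ≡ 294^2 = 86436 ≡ 947
570^256 ≡ 947^2 = 896809 ≡ 1594
570^512 ≡ 1594^2 = 2540836 ≡ 361
831 = 512 + 256 + 32 + 16 + 8 + 4 + 2 + 1, so 570^831 ≡ 361·1594·1238·726·1511·973·687·570 ≡ 656 (mod 1613)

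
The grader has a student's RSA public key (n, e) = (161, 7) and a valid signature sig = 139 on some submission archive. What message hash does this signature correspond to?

139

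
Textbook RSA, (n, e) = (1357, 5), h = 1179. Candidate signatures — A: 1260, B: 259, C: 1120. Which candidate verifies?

C

Candidate A: Squares mod 1357: 1260^1≡1260, 1260^2≡1267, 1260^4≡1315; 5 = 4 + 1, so 1260^5 ≡ 1315·1260 ≡ 3 (mod 1357)
Candidate B: Squares mod 1357: 259^1≡259, 259^2≡588, 259^4≡1066; 5 = 4 + 1, so 259^5 ≡ 1066·259 ≡ 623 (mod 1357)
Candidate C: Squares mod 1357: 1120^1≡1120, 1120^2≡532, 1120^4≡768; 5 = 4 + 1, so 1120^5 ≡ 768·1120 ≡ 1179 (mod 1357)
  → matches h = 1179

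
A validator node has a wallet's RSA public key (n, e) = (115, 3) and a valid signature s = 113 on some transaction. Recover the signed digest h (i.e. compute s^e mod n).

107

Squares mod 115: s^1≡113, s^2≡4
3 = 2 + 1, so s^3 ≡ 4·113 ≡ 107 (mod 115)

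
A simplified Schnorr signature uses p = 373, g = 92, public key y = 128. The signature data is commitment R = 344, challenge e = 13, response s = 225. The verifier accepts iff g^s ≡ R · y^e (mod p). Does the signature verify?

g^s mod p:
Squares mod 373: 92^1≡92, 92^2≡258, 92^4≡170, 92^8≡179, 92^16≡336, 92^32≡250, 92^64≡209, 92^128≡40
225 = 128 + 64 + 32 + 1, so 92^225 ≡ 40·209·250·92 ≡ 365 (mod 373)
R · y^e mod p:
Squares mod 373: 128^1≡128, 128^2≡345, 128^4≡38, 128^8≡325
13 = 8 + 4 + 1, so 128^13 ≡ 325·38·128 ≡ 26 (mod 373)
344·26 = 8944 ≡ 365 (mod 373)
365 ≡ 365 (mod 373); signature holds.

verifies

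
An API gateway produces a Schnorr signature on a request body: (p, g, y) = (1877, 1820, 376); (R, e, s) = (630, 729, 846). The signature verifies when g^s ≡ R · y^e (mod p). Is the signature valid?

g^s mod p:
1820^2 = 3312400 ≡ 1372
1820^4 ≡ 1372^2 = 1882384 ≡ 1630
1820^8 ≡ 1630^2 = 2656900 ≡ 945
1820^16 ≡ 945^2 = 893025 ≡ 1450
1820^32 ≡ 1450^2 = 2102500 ≡ 260
1820^64 ≡ 260^2 = 67600 ≡ 28
1820^128 ≡ 28^2 = 784
1820^256 ≡ 784^2 = 614656 ≡ 877
1820^512 ≡ 877^2 = 769129 ≡ 1436
846 = 512 + 256 + 64 + 8 + 4 + 2, so 1820^846 ≡ 1436·877·28·945·1630·1372 ≡ 1096 (mod 1877)
R · y^e mod p:
376^2 = 141376 ≡ 601
376^4 ≡ 601^2 = 361201 ≡ 817
376^8 ≡ 817^2 = 667489 ≡ 1154
376^16 ≡ 1154^2 = 1331716 ≡ 923
376^32 ≡ 923^2 = 851929 ≡ 1648
376^64 ≡ 1648^2 = 2715904 ≡ 1762
376^128 ≡ 1762^2 = 3104644 ≡ 86
376^256 ≡ 86^2 = 7396 ≡ 1765
376^512 ≡ 1765^2 = 3115225 ≡ 1282
729 = 512 + 128 + 64 + 16 + 8 + 1, so 376^729 ≡ 1282·86·1762·923·1154·376 ≡ 1408 (mod 1877)
630·1408 = 887040 ≡ 1096 (mod 1877)
1096 ≡ 1096 (mod 1877); signature holds.

valid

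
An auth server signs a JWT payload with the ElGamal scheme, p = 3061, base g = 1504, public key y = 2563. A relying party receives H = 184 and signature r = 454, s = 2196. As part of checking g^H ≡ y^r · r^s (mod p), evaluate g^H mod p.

1504^184 mod 3061 = 2796

2796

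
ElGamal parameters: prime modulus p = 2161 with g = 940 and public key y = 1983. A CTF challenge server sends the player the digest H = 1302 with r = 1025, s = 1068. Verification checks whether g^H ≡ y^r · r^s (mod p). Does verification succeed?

passes

Left side g^H mod p:
Squares mod 2161: 940^1≡940, 940^2≡1912, 940^4≡1493, 940^8≡1058, 940^16≡2127, 940^32≡1156, 940^64≡838, 940^128≡2080, 940^256≡78, 940^512≡1762, 940^1024≡1448
1302 = 1024 + 256 + 16 + 4 + 2, so 940^1302 ≡ 1448·78·2127·1493·1912 ≡ 2096 (mod 2161)
Right side y^r · r^s mod p:
Squares mod 2161: 1983^1≡1983, 1983^2≡1430, 1983^4≡594, 1983^8≡593, 1983^16≡1567, 1983^32≡593, 1983^64≡1567, 1983^128≡593, 1983^256≡1567, 1983^512≡593, 1983^1024≡1567
1025 = 1024 + 1, so 1983^1025 ≡ 1567·1983 ≡ 2004 (mod 2161)
Squares mod 2161: 1025^1≡1025, 1025^2≡379, 1025^4≡1015, 1025^8≡1589, 1025^16≡873, 1025^32≡1457, 1025^64≡747, 1025^128≡471, 1025^256≡1419, 1025^512≡1670, 1025^1024≡1210
1068 = 1024 + 32 + 8 + 4, so 1025^1068 ≡ 1210·1457·1589·1015 ≡ 83 (mod 2161)
2004·83 = 166332 ≡ 2096 (mod 2161)
2096 ≡ 2096 (mod 2161), so the signature is genuine.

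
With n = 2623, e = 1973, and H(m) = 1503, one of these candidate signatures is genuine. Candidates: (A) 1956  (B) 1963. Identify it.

Candidate A: 1956^2 = 3825936 ≡ 1602; 1956^4 ≡ 1602^2 = 2566404 ≡ 1110; 1956^8 ≡ 1110^2 = 1232100 ≡ 1913; 1956^16 ≡ 1913^2 = 3659569 ≡ 484; 1956^32 ≡ 484^2 = 234256 ≡ 809; 1956^64 ≡ 809^2 = 654481 ≡ 1354; 1956^128 ≡ 1354^2 = 1833316 ≡ 2462; 1956^256 ≡ 2462^2 = 6061444 ≡ 2314; 1956^512 ≡ 2314^2 = 5354596 ≡ 1053; 1956^1024 ≡ 1053^2 = 1108809 ≡ 1903; 1973 = 1024 + 512 + 256 + 128 + 32 + 16 + 4 + 1, so 1956^1973 ≡ 1903·1053·2314·2462·809·484·1110·1956 ≡ 1503 (mod 2623)
  → matches H(m) = 1503
Candidate B: 1963^2 = 3853369 ≡ 182; 1963^4 ≡ 182^2 = 33124 ≡ 1648; 1963^8 ≡ 1648^2 = 2715904 ≡ 1099; 1963^16 ≡ 1099^2 = 1207801 ≡ 1221; 1963^32 ≡ 1221^2 = 1490841 ≡ 977; 1963^64 ≡ 977^2 = 954529 ≡ 2380; 1963^128 ≡ 2380^2 = 5664400 ≡ 1343; 1963^256 ≡ 1343^2 = 1803649 ≡ 1648; 1963^512 ≡ 1648^2 = 2715904 ≡ 1099; 1963^1024 ≡ 1099^2 = 1207801 ≡ 1221; 1973 = 1024 + 512 + 256 + 128 + 32 + 16 + 4 + 1, so 1963^1973 ≡ 1221·1099·1648·1343·977·1221·1648·1963 ≡ 1353 (mod 2623)

A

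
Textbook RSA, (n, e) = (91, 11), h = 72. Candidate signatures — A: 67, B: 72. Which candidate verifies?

A

Candidate A: Squares mod 91: 67^1≡67, 67^2≡30, 67^4≡81, 67^8≡9; 11 = 8 + 2 + 1, so 67^11 ≡ 9·30·67 ≡ 72 (mod 91)
  → matches h = 72
Candidate B: Squares mod 91: 72^1≡72, 72^2≡88, 72^4≡9, 72^8≡81; 11 = 8 + 2 + 1, so 72^11 ≡ 81·88·72 ≡ 67 (mod 91)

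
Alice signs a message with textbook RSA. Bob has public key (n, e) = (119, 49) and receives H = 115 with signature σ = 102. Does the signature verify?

does not verify

Squares mod 119: σ^1≡102, σ^2≡51, σ^4≡102, σ^8≡51, σ^16≡102, σ^32≡51
49 = 32 + 16 + 1, so σ^49 ≡ 51·102·102 ≡ 102 (mod 119)
102 ≠ 115, so verification fails.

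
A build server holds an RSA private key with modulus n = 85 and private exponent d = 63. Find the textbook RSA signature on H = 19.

9

H^63 mod 85 = 9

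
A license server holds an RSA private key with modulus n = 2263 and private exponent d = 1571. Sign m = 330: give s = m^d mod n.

565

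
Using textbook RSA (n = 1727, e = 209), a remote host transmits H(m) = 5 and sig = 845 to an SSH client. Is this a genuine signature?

sig^209 mod 1727 = 5
sig^209 mod 1727 = 5 matches H(m).

genuine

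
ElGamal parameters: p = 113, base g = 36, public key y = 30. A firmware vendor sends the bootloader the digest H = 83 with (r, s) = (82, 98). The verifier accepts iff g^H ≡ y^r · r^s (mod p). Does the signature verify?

does not verify

Left side g^H mod p:
36^2 = 1296 ≡ 53
36^4 ≡ 53^2 = 2809 ≡ 97
36^8 ≡ 97^2 = 9409 ≡ 30
36^16 ≡ 30^2 = 900 ≡ 109
36^32 ≡ 109^2 = 11881 ≡ 16
36^64 ≡ 16^2 = 256 ≡ 30
83 = 64 + 16 + 2 + 1, so 36^83 ≡ 30·109·53·36 ≡ 91 (mod 113)
Right side y^r · r^s mod p:
30^2 = 900 ≡ 109
30^4 ≡ 109^2 = 11881 ≡ 16
30^8 ≡ 16^2 = 256 ≡ 30
30^16 ≡ 30^2 = 900 ≡ 109
30^32 ≡ 109^2 = 11881 ≡ 16
30^64 ≡ 16^2 = 256 ≡ 30
82 = 64 + 16 + 2, so 30^82 ≡ 30·109·109 ≡ 28 (mod 113)
82^2 = 6724 ≡ 57
82^4 ≡ 57^2 = 3249 ≡ 85
82^8 ≡ 85^2 = 7225 ≡ 106
82^16 ≡ 106^2 = 11236 ≡ 49
82^32 ≡ 49^2 = 2401 ≡ 28
82^64 ≡ 28^2 = 784 ≡ 106
98 = 64 + 32 + 2, so 82^98 ≡ 106·28·57 ≡ 15 (mod 113)
28·15 = 420 ≡ 81 (mod 113)
91 ≠ 81, so verification fails.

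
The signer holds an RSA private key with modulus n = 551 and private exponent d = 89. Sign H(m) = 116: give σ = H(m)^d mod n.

29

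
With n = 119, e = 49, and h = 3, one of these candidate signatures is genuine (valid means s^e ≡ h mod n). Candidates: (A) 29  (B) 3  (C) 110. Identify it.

Candidate A: Squares mod 119: 29^1≡29, 29^2≡8, 29^4≡64, 29^8≡50, 29^16≡1, 29^32≡1; 49 = 32 + 16 + 1, so 29^49 ≡ 1·1·29 ≡ 29 (mod 119)
Candidate B: Squares mod 119: 3^1≡3, 3^2≡9, 3^4≡81, 3^8≡16, 3^16≡18, 3^32≡86; 49 = 32 + 16 + 1, so 3^49 ≡ 86·18·3 ≡ 3 (mod 119)
  → matches h = 3
Candidate C: Squares mod 119: 110^1≡110, 110^2≡81, 110^4≡16, 110^8≡18, 110^16≡86, 110^32≡18; 49 = 32 + 16 + 1, so 110^49 ≡ 18·86·110 ≡ 110 (mod 119)

B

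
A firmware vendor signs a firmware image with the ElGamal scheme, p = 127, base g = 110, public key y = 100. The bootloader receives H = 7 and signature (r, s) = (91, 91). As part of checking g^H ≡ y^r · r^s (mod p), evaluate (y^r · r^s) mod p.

105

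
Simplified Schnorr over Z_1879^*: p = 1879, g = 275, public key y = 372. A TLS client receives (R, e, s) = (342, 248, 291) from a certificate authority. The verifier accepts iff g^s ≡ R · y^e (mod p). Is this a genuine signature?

g^s mod p:
Squares mod 1879: 275^1≡275, 275^2≡465, 275^4≡140, 275^8≡810, 275^16≡329, 275^32≡1138, 275^64≡413, 275^128≡1459, 275^256≡1653
291 = 256 + 32 + 2 + 1, so 275^291 ≡ 1653·1138·465·275 ≡ 1657 (mod 1879)
R · y^e mod p:
Squares mod 1879: 372^1≡372, 372^2≡1217, 372^4≡437, 372^8≡1190, 372^16≡1213, 372^32≡112, 372^64≡1270, 372^128≡718
248 = 128 + 64 + 32 + 16 + 8, so 372^248 ≡ 718·1270·112·1213·1190 ≡ 329 (mod 1879)
342·329 = 112518 ≡ 1657 (mod 1879)
1657 ≡ 1657 (mod 1879); signature holds.

genuine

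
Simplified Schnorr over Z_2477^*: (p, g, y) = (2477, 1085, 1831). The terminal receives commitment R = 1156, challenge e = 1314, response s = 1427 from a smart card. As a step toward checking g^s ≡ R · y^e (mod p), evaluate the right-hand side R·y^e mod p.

1165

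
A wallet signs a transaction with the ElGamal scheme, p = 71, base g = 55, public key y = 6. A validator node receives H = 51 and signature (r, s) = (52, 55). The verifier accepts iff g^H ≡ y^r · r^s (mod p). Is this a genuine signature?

forged

Left side g^H mod p:
55^2 = 3025 ≡ 43
55^4 ≡ 43^2 = 1849 ≡ 3
55^8 ≡ 3^2 = 9
55^16 ≡ 9^2 = 81 ≡ 10
55^32 ≡ 10^2 = 100 ≡ 29
51 = 32 + 16 + 2 + 1, so 55^51 ≡ 29·10·43·55 ≡ 61 (mod 71)
Right side y^r · r^s mod p:
6^2 = 36
6^4 ≡ 36^2 = 1296 ≡ 18
6^8 ≡ 18^2 = 324 ≡ 40
6^16 ≡ 40^2 = 1600 ≡ 38
6^32 ≡ 38^2 = 1444 ≡ 24
52 = 32 + 16 + 4, so 6^52 ≡ 24·38·18 ≡ 15 (mod 71)
52^2 = 2704 ≡ 6
52^4 ≡ 6^2 = 36
52^8 ≡ 36^2 = 1296 ≡ 18
52^16 ≡ 18^2 = 324 ≡ 40
52^32 ≡ 40^2 = 1600 ≡ 38
55 = 32 + 16 + 4 + 2 + 1, so 52^55 ≡ 38·40·36·6·52 ≡ 51 (mod 71)
15·51 = 765 ≡ 55 (mod 71)
61 ≠ 55, so verification fails.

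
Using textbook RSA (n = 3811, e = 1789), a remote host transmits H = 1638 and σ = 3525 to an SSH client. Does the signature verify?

Squares mod 3811: σ^1≡3525, σ^2≡1765, σ^4≡1638, σ^8≡100, σ^16≡2378, σ^32≡3171, σ^64≡1823, σ^128≡137, σ^256≡3525, σ^512≡1765, σ^1024≡1638
1789 = 1024 + 512 + 128 + 64 + 32 + 16 + 8 + 4 + 1, so σ^1789 ≡ 1638·1765·137·1823·3171·2378·100·1638·3525 ≡ 1638 (mod 3811)
σ^1789 mod 3811 = 1638 matches H.

verifies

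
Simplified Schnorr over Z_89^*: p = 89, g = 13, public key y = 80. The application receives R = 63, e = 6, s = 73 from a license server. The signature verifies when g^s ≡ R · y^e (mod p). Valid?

g^s mod p:
13^2 = 169 ≡ 80
13^4 ≡ 80^2 = 6400 ≡ 81
13^8 ≡ 81^2 = 6561 ≡ 64
13^16 ≡ 64^2 = 4096 ≡ 2
13^32 ≡ 2^2 = 4
13^64 ≡ 4^2 = 16
73 = 64 + 8 + 1, so 13^73 ≡ 16·64·13 ≡ 51 (mod 89)
R · y^e mod p:
80^2 = 6400 ≡ 81
80^4 ≡ 81^2 = 6561 ≡ 64
6 = 4 + 2, so 80^6 ≡ 64·81 ≡ 22 (mod 89)
63·22 = 1386 ≡ 51 (mod 89)
51 ≡ 51 (mod 89); signature holds.

yes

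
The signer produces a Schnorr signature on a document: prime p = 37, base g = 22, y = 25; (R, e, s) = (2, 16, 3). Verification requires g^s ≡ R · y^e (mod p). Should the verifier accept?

reject

g^s mod p:
22^2 = 484 ≡ 3
3 = 2 + 1, so 22^3 ≡ 3·22 ≡ 29 (mod 37)
R · y^e mod p:
25^2 = 625 ≡ 33
25^4 ≡ 33^2 = 1089 ≡ 16
25^8 ≡ 16^2 = 256 ≡ 34
25^16 ≡ 34^2 = 1156 ≡ 9
2·9 = 18 ≡ 18 (mod 37)
29 ≠ 18; the check fails.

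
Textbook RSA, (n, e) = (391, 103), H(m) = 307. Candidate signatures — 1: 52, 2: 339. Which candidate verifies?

1

Candidate 1: 52^2 = 2704 ≡ 358; 52^4 ≡ 358^2 = 128164 ≡ 307; 52^8 ≡ 307^2 = 94249 ≡ 18; 52^16 ≡ 18^2 = 324; 52^32 ≡ 324^2 = 104976 ≡ 188; 52^64 ≡ 188^2 = 35344 ≡ 154; 103 = 64 + 32 + 4 + 2 + 1, so 52^103 ≡ 154·188·307·358·52 ≡ 307 (mod 391)
  → matches H(m) = 307
Candidate 2: 339^2 = 114921 ≡ 358; 339^4 ≡ 358^2 = 128164 ≡ 307; 339^8 ≡ 307^2 = 94249 ≡ 18; 339^16 ≡ 18^2 = 324; 339^32 ≡ 324^2 = 104976 ≡ 188; 339^64 ≡ 188^2 = 35344 ≡ 154; 103 = 64 + 32 + 4 + 2 + 1, so 339^103 ≡ 154·188·307·358·339 ≡ 84 (mod 391)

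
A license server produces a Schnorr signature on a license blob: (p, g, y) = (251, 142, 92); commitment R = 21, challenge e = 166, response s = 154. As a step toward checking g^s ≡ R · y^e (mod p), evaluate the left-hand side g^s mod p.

142^2 = 20164 ≡ 84
142^4 ≡ 84^2 = 7056 ≡ 28
142^8 ≡ 28^2 = 784 ≡ 31
142^16 ≡ 31^2 = 961 ≡ 208
142^32 ≡ 208^2 = 43264 ≡ 92
142^64 ≡ 92^2 = 8464 ≡ 181
142^128 ≡ 181^2 = 32761 ≡ 131
154 = 128 + 16 + 8 + 2, so 142^154 ≡ 131·208·31·84 ≡ 108 (mod 251)

108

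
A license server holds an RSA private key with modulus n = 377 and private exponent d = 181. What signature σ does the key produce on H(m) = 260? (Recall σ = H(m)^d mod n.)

(H(m))^2 ≡ 260^2 = 67600 ≡ 117
(H(m))^4 ≡ 117^2 = 13689 ≡ 117
(H(m))^8 ≡ 117^2 = 13689 ≡ 117
(H(m))^16 ≡ 117^2 = 13689 ≡ 117
(H(m))^32 ≡ 117^2 = 13689 ≡ 117
(H(m))^64 ≡ 117^2 = 13689 ≡ 117
(H(m))^128 ≡ 117^2 = 13689 ≡ 117
181 = 128 + 32 + 16 + 4 + 1, so (H(m))^181 ≡ 117·117·117·117·260 ≡ 260 (mod 377)

260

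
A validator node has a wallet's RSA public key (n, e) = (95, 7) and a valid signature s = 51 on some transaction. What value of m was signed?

Squares mod 95: s^1≡51, s^2≡36, s^4≡61
7 = 4 + 2 + 1, so s^7 ≡ 61·36·51 ≡ 86 (mod 95)

86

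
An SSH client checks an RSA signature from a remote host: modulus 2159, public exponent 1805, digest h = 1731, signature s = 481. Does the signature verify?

does not verify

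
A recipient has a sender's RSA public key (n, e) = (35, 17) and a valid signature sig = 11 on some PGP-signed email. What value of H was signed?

Squares mod 35: sig^1≡11, sig^2≡16, sig^4≡11, sig^8≡16, sig^16≡11
17 = 16 + 1, so sig^17 ≡ 11·11 ≡ 16 (mod 35)

16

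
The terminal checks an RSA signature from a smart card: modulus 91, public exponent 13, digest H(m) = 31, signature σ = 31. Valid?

σ^2 ≡ 31^2 = 961 ≡ 51
σ^4 ≡ 51^2 = 2601 ≡ 53
σ^8 ≡ 53^2 = 2809 ≡ 79
13 = 8 + 4 + 1, so σ^13 ≡ 79·53·31 ≡ 31 (mod 91)
31 = H(m), so the signature checks out.

yes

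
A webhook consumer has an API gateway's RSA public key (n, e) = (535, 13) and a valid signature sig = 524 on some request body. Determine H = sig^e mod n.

sig^2 ≡ 524^2 = 274576 ≡ 121
sig^4 ≡ 121^2 = 14641 ≡ 196
sig^8 ≡ 196^2 = 38416 ≡ 431
13 = 8 + 4 + 1, so sig^13 ≡ 431·196·524 ≡ 59 (mod 535)

59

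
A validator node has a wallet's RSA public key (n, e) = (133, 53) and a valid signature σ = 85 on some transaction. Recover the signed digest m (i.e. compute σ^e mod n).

σ^2 ≡ 85^2 = 7225 ≡ 43
σ^4 ≡ 43^2 = 1849 ≡ 120
σ^8 ≡ 120^2 = 14400 ≡ 36
σ^16 ≡ 36^2 = 1296 ≡ 99
σ^32 ≡ 99^2 = 9801 ≡ 92
53 = 32 + 16 + 4 + 1, so σ^53 ≡ 92·99·120·85 ≡ 36 (mod 133)

36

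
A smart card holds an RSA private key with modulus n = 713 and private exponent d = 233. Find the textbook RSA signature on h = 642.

Squares mod 713: h^1≡642, h^2≡50, h^4≡361, h^8≡555, h^16≡9, h^32≡81, h^64≡144, h^128≡59
233 = 128 + 64 + 32 + 8 + 1, so h^233 ≡ 59·144·81·555·642 ≡ 65 (mod 713)

65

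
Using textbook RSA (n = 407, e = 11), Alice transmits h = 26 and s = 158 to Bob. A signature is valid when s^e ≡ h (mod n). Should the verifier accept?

s^2 ≡ 158^2 = 24964 ≡ 137
s^4 ≡ 137^2 = 18769 ≡ 47
s^8 ≡ 47^2 = 2209 ≡ 174
11 = 8 + 2 + 1, so s^11 ≡ 174·137·158 ≡ 26 (mod 407)
Since 26 equals the digest 26, verification succeeds.

accept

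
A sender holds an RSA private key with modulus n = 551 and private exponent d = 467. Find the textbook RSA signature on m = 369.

259

m^2 ≡ 369^2 = 136161 ≡ 64
m^4 ≡ 64^2 = 4096 ≡ 239
m^8 ≡ 239^2 = 57121 ≡ 368
m^16 ≡ 368^2 = 135424 ≡ 429
m^32 ≡ 429^2 = 184041 ≡ 7
m^64 ≡ 7^2 = 49
m^128 ≡ 49^2 = 2401 ≡ 197
m^256 ≡ 197^2 = 38809 ≡ 239
467 = 256 + 128 + 64 + 16 + 2 + 1, so m^467 ≡ 239·197·49·429·64·369 ≡ 259 (mod 551)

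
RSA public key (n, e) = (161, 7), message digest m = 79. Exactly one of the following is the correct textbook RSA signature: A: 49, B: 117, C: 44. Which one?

C

Candidate A: Squares mod 161: 49^1≡49, 49^2≡147, 49^4≡35; 7 = 4 + 2 + 1, so 49^7 ≡ 35·147·49 ≡ 140 (mod 161)
Candidate B: Squares mod 161: 117^1≡117, 117^2≡4, 117^4≡16; 7 = 4 + 2 + 1, so 117^7 ≡ 16·4·117 ≡ 82 (mod 161)
Candidate C: Squares mod 161: 44^1≡44, 44^2≡4, 44^4≡16; 7 = 4 + 2 + 1, so 44^7 ≡ 16·4·44 ≡ 79 (mod 161)
  → matches m = 79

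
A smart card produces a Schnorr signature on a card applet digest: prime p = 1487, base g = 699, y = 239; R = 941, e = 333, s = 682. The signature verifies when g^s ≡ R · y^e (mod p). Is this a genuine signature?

g^s mod p:
699^682 mod 1487 = 550
R · y^e mod p:
239^333 mod 1487 = 422
941·422 = 397102 ≡ 73 (mod 1487)
550 ≠ 73; the check fails.

forged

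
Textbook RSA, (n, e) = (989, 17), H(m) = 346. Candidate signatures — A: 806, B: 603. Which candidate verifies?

A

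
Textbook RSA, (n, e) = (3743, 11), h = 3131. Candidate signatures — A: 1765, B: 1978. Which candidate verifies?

B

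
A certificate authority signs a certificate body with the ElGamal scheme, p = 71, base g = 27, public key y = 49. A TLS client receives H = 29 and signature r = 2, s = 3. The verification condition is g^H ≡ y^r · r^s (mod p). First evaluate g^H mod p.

38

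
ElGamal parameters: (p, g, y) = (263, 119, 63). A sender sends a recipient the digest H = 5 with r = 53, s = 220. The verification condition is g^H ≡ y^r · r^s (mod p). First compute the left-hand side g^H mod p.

119^2 = 14161 ≡ 222
119^4 ≡ 222^2 = 49284 ≡ 103
5 = 4 + 1, so 119^5 ≡ 103·119 ≡ 159 (mod 263)

159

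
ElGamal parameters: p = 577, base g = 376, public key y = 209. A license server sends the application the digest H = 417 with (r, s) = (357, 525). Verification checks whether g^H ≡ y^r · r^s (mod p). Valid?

no

Left side g^H mod p:
376^417 mod 577 = 261
Right side y^r · r^s mod p:
209^357 mod 577 = 362
357^525 mod 577 = 494
362·494 = 178828 ≡ 535 (mod 577)
261 ≠ 535, so verification fails.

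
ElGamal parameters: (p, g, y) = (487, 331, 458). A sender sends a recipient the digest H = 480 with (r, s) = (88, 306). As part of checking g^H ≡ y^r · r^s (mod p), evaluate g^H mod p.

Squares mod 487: 331^1≡331, 331^2≡473, 331^4≡196, 331^8≡430, 331^16≡327, 331^32≡276, 331^64≡204, 331^128≡221, 331^256≡141
480 = 256 + 128 + 64 + 32, so 331^480 ≡ 141·221·204·276 ≡ 342 (mod 487)

342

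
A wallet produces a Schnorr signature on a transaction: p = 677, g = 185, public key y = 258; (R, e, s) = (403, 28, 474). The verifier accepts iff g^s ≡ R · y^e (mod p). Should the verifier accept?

reject

g^s mod p:
Squares mod 677: 185^1≡185, 185^2≡375, 185^4≡486, 185^8≡600, 185^16≡513, 185^32≡493, 185^64≡6, 185^128≡36, 185^256≡619
474 = 256 + 128 + 64 + 16 + 8 + 2, so 185^474 ≡ 619·36·6·513·600·375 ≡ 64 (mod 677)
R · y^e mod p:
Squares mod 677: 258^1≡258, 258^2≡218, 258^4≡134, 258^8≡354, 258^16≡71
28 = 16 + 8 + 4, so 258^28 ≡ 71·354·134 ≡ 558 (mod 677)
403·558 = 224874 ≡ 110 (mod 677)
64 ≠ 110; the check fails.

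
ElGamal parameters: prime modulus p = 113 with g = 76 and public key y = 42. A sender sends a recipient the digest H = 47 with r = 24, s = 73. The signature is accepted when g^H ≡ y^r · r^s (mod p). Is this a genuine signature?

genuine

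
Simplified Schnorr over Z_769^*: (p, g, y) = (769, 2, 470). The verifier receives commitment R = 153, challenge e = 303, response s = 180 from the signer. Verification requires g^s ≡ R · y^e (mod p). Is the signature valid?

g^s mod p:
Squares mod 769: 2^1≡2, 2^2≡4, 2^4≡16, 2^8≡256, 2^16≡171, 2^32≡19, 2^64≡361, 2^128≡360
180 = 128 + 32 + 16 + 4, so 2^180 ≡ 360·19·171·16 ≡ 625 (mod 769)
R · y^e mod p:
Squares mod 769: 470^1≡470, 470^2≡197, 470^4≡359, 470^8≡458, 470^16≡596, 470^32≡707, 470^64≡768, 470^128≡1, 470^256≡1
303 = 256 + 32 + 8 + 4 + 2 + 1, so 470^303 ≡ 1·707·458·359·197·470 ≡ 49 (mod 769)
153·49 = 7497 ≡ 576 (mod 769)
625 ≠ 576; the check fails.

invalid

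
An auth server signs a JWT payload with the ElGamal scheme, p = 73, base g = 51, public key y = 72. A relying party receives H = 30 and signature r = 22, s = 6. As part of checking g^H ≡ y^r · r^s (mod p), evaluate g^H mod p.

51^2 = 2601 ≡ 46
51^4 ≡ 46^2 = 2116 ≡ 72
51^8 ≡ 72^2 = 5184 ≡ 1
51^16 ≡ 1^2 = 1
30 = 16 + 8 + 4 + 2, so 51^30 ≡ 1·1·72·46 ≡ 27 (mod 73)

27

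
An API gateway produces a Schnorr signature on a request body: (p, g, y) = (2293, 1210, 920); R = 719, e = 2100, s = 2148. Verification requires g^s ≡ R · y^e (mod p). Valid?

no

g^s mod p:
1210^2148 mod 2293 = 1039
R · y^e mod p:
920^2100 mod 2293 = 26
719·26 = 18694 ≡ 350 (mod 2293)
1039 ≠ 350; the check fails.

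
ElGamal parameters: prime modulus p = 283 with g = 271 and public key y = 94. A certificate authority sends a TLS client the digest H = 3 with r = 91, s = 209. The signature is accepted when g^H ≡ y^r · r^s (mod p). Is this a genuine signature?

forged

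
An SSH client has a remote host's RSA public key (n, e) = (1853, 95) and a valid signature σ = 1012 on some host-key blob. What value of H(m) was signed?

σ^2 ≡ 1012^2 = 1024144 ≡ 1288
σ^4 ≡ 1288^2 = 1658944 ≡ 509
σ^8 ≡ 509^2 = 259081 ≡ 1514
σ^16 ≡ 1514^2 = 2292196 ≡ 35
σ^32 ≡ 35^2 = 1225
σ^64 ≡ 1225^2 = 1500625 ≡ 1548
95 = 64 + 16 + 8 + 4 + 2 + 1, so σ^95 ≡ 1548·35·1514·509·1288·1012 ≡ 138 (mod 1853)

138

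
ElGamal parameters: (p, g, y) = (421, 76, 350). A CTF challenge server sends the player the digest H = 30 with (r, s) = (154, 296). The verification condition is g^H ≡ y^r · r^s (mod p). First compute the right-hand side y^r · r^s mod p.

269

350^2 = 122500 ≡ 410
350^4 ≡ 410^2 = 168100 ≡ 121
350^8 ≡ 121^2 = 14641 ≡ 327
350^16 ≡ 327^2 = 106929 ≡ 416
350^32 ≡ 416^2 = 173056 ≡ 25
350^64 ≡ 25^2 = 625 ≡ 204
350^128 ≡ 204^2 = 41616 ≡ 358
154 = 128 + 16 + 8 + 2, so 350^154 ≡ 358·416·327·410 ≡ 277 (mod 421)
154^2 = 23716 ≡ 140
154^4 ≡ 140^2 = 19600 ≡ 234
154^8 ≡ 234^2 = 54756 ≡ 26
154^16 ≡ 26^2 = 676 ≡ 255
154^32 ≡ 255^2 = 65025 ≡ 191
154^64 ≡ 191^2 = 36481 ≡ 275
154^128 ≡ 275^2 = 75625 ≡ 266
154^256 ≡ 266^2 = 70756 ≡ 28
296 = 256 + 32 + 8, so 154^296 ≡ 28·191·26 ≡ 118 (mod 421)
y^r · r^s ≡ 277·118 = 32686 ≡ 269 (mod 421)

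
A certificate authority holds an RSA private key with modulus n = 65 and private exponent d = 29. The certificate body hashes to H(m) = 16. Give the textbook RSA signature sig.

Squares mod 65: (H(m))^1≡16, (H(m))^2≡61, (H(m))^4≡16, (H(m))^8≡61, (H(m))^16≡16
29 = 16 + 8 + 4 + 1, so (H(m))^29 ≡ 16·61·16·16 ≡ 61 (mod 65)

61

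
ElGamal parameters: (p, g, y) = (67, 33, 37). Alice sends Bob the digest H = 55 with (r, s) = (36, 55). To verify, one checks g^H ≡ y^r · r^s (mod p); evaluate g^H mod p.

29

33^2 = 1089 ≡ 17
33^4 ≡ 17^2 = 289 ≡ 21
33^8 ≡ 21^2 = 441 ≡ 39
33^16 ≡ 39^2 = 1521 ≡ 47
33^32 ≡ 47^2 = 2209 ≡ 65
55 = 32 + 16 + 4 + 2 + 1, so 33^55 ≡ 65·47·21·17·33 ≡ 29 (mod 67)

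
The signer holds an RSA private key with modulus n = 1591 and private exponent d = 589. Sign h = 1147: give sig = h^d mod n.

1147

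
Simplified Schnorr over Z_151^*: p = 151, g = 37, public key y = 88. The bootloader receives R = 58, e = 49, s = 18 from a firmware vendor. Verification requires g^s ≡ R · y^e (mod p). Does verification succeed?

fails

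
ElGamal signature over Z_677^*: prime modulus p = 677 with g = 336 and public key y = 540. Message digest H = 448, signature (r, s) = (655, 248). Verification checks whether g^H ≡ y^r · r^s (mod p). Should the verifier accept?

Left side g^H mod p:
336^448 mod 677 = 673
Right side y^r · r^s mod p:
540^655 mod 677 = 46
655^248 mod 677 = 327
46·327 = 15042 ≡ 148 (mod 677)
673 ≠ 148, so verification fails.

reject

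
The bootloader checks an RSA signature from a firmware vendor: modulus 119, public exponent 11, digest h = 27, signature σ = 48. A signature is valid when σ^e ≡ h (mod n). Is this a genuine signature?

genuine

σ^11 mod 119 = 27
Since 27 equals the digest 27, verification succeeds.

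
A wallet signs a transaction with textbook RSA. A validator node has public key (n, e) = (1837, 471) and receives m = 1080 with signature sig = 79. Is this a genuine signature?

sig^2 ≡ 79^2 = 6241 ≡ 730
sig^4 ≡ 730^2 = 532900 ≡ 170
sig^8 ≡ 170^2 = 28900 ≡ 1345
sig^16 ≡ 1345^2 = 1809025 ≡ 1417
sig^32 ≡ 1417^2 = 2007889 ≡ 48
sig^64 ≡ 48^2 = 2304 ≡ 467
sig^128 ≡ 467^2 = 218089 ≡ 1323
sig^256 ≡ 1323^2 = 1750329 ≡ 1505
471 = 256 + 128 + 64 + 16 + 4 + 2 + 1, so sig^471 ≡ 1505·1323·467·1417·170·730·79 ≡ 1080 (mod 1837)
Since 1080 equals the digest 1080, verification succeeds.

genuine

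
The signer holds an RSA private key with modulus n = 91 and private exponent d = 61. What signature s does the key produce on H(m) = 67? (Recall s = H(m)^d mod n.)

(H(m))^2 ≡ 67^2 = 4489 ≡ 30
(H(m))^4 ≡ 30^2 = 900 ≡ 81
(H(m))^8 ≡ 81^2 = 6561 ≡ 9
(H(m))^16 ≡ 9^2 = 81
(H(m))^32 ≡ 81^2 = 6561 ≡ 9
61 = 32 + 16 + 8 + 4 + 1, so (H(m))^61 ≡ 9·81·9·81·67 ≡ 67 (mod 91)

67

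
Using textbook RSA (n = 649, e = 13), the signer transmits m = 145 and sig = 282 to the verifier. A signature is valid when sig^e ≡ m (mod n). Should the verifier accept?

Squares mod 649: sig^1≡282, sig^2≡346, sig^4≡300, sig^8≡438
13 = 8 + 4 + 1, so sig^13 ≡ 438·300·282 ≡ 145 (mod 649)
Since 145 equals the digest 145, verification succeeds.

accept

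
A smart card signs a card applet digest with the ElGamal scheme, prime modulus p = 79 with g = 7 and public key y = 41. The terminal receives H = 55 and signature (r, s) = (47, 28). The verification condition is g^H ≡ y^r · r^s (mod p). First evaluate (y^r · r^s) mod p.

Squares mod 79: 41^1≡41, 41^2≡22, 41^4≡10, 41^8≡21, 41^16≡46, 41^32≡62
47 = 32 + 8 + 4 + 2 + 1, so 41^47 ≡ 62·21·10·22·41 ≡ 58 (mod 79)
Squares mod 79: 47^1≡47, 47^2≡76, 47^4≡9, 47^8≡2, 47^16≡4
28 = 16 + 8 + 4, so 47^28 ≡ 4·2·9 ≡ 72 (mod 79)
y^r · r^s ≡ 58·72 = 4176 ≡ 68 (mod 79)

68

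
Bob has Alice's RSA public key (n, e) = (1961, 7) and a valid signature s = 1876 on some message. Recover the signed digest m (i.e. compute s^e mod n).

Squares mod 1961: s^1≡1876, s^2≡1342, s^4≡766
7 = 4 + 2 + 1, so s^7 ≡ 766·1342·1876 ≡ 618 (mod 1961)

618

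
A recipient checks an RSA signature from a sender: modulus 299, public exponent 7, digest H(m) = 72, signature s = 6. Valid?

Squares mod 299: s^1≡6, s^2≡36, s^4≡100
7 = 4 + 2 + 1, so s^7 ≡ 100·36·6 ≡ 72 (mod 299)
72 = H(m), so the signature checks out.

yes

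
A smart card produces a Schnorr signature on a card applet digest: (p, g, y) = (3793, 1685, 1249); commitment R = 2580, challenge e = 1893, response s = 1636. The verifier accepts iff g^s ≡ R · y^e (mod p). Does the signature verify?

g^s mod p:
Squares mod 3793: 1685^1≡1685, 1685^2≡2061, 1685^4≡3354, 1685^8≡3071, 1685^16≡1643, 1685^32≡2626, 1685^64≡202, 1685^128≡2874, 1685^256≡2515, 1685^512≡2294, 1685^1024≡1545
1636 = 1024 + 512 + 64 + 32 + 4, so 1685^1636 ≡ 1545·2294·202·2626·3354 ≡ 1496 (mod 3793)
R · y^e mod p:
Squares mod 3793: 1249^1≡1249, 1249^2≡1078, 1249^4≡1426, 1249^8≡428, 1249^16≡1120, 1249^32≡2710, 1249^64≡852, 1249^128≡1441, 1249^256≡1710, 1249^512≡3490, 1249^1024≡777
1893 = 1024 + 512 + 256 + 64 + 32 + 4 + 1, so 1249^1893 ≡ 777·3490·1710·852·2710·1426·1249 ≡ 571 (mod 3793)
2580·571 = 1473180 ≡ 1496 (mod 3793)
1496 ≡ 1496 (mod 3793); signature holds.

verifies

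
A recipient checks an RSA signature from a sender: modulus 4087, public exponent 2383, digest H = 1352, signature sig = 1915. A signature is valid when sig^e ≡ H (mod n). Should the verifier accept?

reject

sig^2383 mod 4087 = 3637
3637 ≠ 1352, so verification fails.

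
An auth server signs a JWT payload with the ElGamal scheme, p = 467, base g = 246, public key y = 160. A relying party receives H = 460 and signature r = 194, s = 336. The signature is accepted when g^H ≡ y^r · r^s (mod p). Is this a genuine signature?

Left side g^H mod p:
246^2 = 60516 ≡ 273
246^4 ≡ 273^2 = 74529 ≡ 276
246^8 ≡ 276^2 = 76176 ≡ 55
246^16 ≡ 55^2 = 3025 ≡ 223
246^32 ≡ 223^2 = 49729 ≡ 227
246^64 ≡ 227^2 = 51529 ≡ 159
246^128 ≡ 159^2 = 25281 ≡ 63
246^256 ≡ 63^2 = 3969 ≡ 233
460 = 256 + 128 + 64 + 8 + 4, so 246^460 ≡ 233·63·159·55·276 ≡ 438 (mod 467)
Right side y^r · r^s mod p:
160^2 = 25600 ≡ 382
160^4 ≡ 382^2 = 145924 ≡ 220
160^8 ≡ 220^2 = 48400 ≡ 299
160^16 ≡ 299^2 = 89401 ≡ 204
160^32 ≡ 204^2 = 41616 ≡ 53
160^64 ≡ 53^2 = 2809 ≡ 7
160^128 ≡ 7^2 = 49
194 = 128 + 64 + 2, so 160^194 ≡ 49·7·382 ≡ 266 (mod 467)
194^2 = 37636 ≡ 276
194^4 ≡ 276^2 = 76176 ≡ 55
194^8 ≡ 55^2 = 3025 ≡ 223
194^16 ≡ 223^2 = 49729 ≡ 227
194^32 ≡ 227^2 = 51529 ≡ 159
194^64 ≡ 159^2 = 25281 ≡ 63
194^128 ≡ 63^2 = 3969 ≡ 233
194^256 ≡ 233^2 = 54289 ≡ 117
336 = 256 + 64 + 16, so 194^336 ≡ 117·63·227 ≡ 423 (mod 467)
266·423 = 112518 ≡ 438 (mod 467)
438 ≡ 438 (mod 467), so the signature is genuine.

genuine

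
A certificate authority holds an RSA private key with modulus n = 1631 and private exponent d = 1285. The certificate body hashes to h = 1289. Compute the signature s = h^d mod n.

120

Squares mod 1631: h^1≡1289, h^2≡1163, h^4≡470, h^8≡715, h^16≡722, h^32≡995, h^64≡8, h^128≡64, h^256≡834, h^512≡750, h^1024≡1436
1285 = 1024 + 256 + 4 + 1, so h^1285 ≡ 1436·834·470·1289 ≡ 120 (mod 1631)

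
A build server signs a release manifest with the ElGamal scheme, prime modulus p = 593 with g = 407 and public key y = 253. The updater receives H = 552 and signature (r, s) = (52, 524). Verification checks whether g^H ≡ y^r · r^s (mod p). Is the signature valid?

Left side g^H mod p:
407^2 = 165649 ≡ 202
407^4 ≡ 202^2 = 40804 ≡ 480
407^8 ≡ 480^2 = 230400 ≡ 316
407^16 ≡ 316^2 = 99856 ≡ 232
407^32 ≡ 232^2 = 53824 ≡ 454
407^64 ≡ 454^2 = 206116 ≡ 345
407^128 ≡ 345^2 = 119025 ≡ 425
407^256 ≡ 425^2 = 180625 ≡ 353
407^512 ≡ 353^2 = 124609 ≡ 79
552 = 512 + 32 + 8, so 407^552 ≡ 79·454·316 ≡ 240 (mod 593)
Right side y^r · r^s mod p:
253^2 = 64009 ≡ 558
253^4 ≡ 558^2 = 311364 ≡ 39
253^8 ≡ 39^2 = 1521 ≡ 335
253^16 ≡ 335^2 = 112225 ≡ 148
253^32 ≡ 148^2 = 21904 ≡ 556
52 = 32 + 16 + 4, so 253^52 ≡ 556·148·39 ≡ 509 (mod 593)
52^2 = 2704 ≡ 332
52^4 ≡ 332^2 = 110224 ≡ 519
52^8 ≡ 519^2 = 269361 ≡ 139
52^16 ≡ 139^2 = 19321 ≡ 345
52^32 ≡ 345^2 = 119025 ≡ 425
52^64 ≡ 425^2 = 180625 ≡ 353
52^128 ≡ 353^2 = 124609 ≡ 79
52^256 ≡ 79^2 = 6241 ≡ 311
52^512 ≡ 311^2 = 96721 ≡ 62
524 = 512 + 8 + 4, so 52^524 ≡ 62·139·519 ≡ 336 (mod 593)
509·336 = 171024 ≡ 240 (mod 593)
240 ≡ 240 (mod 593), so the signature is genuine.

valid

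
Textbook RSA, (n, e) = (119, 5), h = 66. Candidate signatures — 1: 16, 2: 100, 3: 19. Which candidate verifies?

Candidate 1: Squares mod 119: 16^1≡16, 16^2≡18, 16^4≡86; 5 = 4 + 1, so 16^5 ≡ 86·16 ≡ 67 (mod 119)
Candidate 2: Squares mod 119: 100^1≡100, 100^2≡4, 100^4≡16; 5 = 4 + 1, so 100^5 ≡ 16·100 ≡ 53 (mod 119)
Candidate 3: Squares mod 119: 19^1≡19, 19^2≡4, 19^4≡16; 5 = 4 + 1, so 19^5 ≡ 16·19 ≡ 66 (mod 119)
  → matches h = 66

3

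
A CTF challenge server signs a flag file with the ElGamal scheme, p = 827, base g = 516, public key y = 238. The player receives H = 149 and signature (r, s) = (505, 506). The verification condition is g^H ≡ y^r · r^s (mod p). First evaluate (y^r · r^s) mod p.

Squares mod 827: 238^1≡238, 238^2≡408, 238^4≡237, 238^8≡760, 238^16≡354, 238^32≡439, 238^64≡30, 238^128≡73, 238^256≡367
505 = 256 + 128 + 64 + 32 + 16 + 8 + 1, so 238^505 ≡ 367·73·30·439·354·760·238 ≡ 583 (mod 827)
Squares mod 827: 505^1≡505, 505^2≡309, 505^4≡376, 505^8≡786, 505^16≡27, 505^32≡729, 505^64≡507, 505^128≡679, 505^256≡402
506 = 256 + 128 + 64 + 32 + 16 + 8 + 2, so 505^506 ≡ 402·679·507·729·27·786·309 ≡ 269 (mod 827)
y^r · r^s ≡ 583·269 = 156827 ≡ 524 (mod 827)

524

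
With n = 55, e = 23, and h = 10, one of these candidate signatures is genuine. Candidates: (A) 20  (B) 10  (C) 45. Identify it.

Candidate A: Squares mod 55: 20^1≡20, 20^2≡15, 20^4≡5, 20^8≡25, 20^16≡20; 23 = 16 + 4 + 2 + 1, so 20^23 ≡ 20·5·15·20 ≡ 25 (mod 55)
Candidate B: Squares mod 55: 10^1≡10, 10^2≡45, 10^4≡45, 10^8≡45, 10^16≡45; 23 = 16 + 4 + 2 + 1, so 10^23 ≡ 45·45·45·10 ≡ 10 (mod 55)
  → matches h = 10
Candidate C: Squares mod 55: 45^1≡45, 45^2≡45, 45^4≡45, 45^8≡45, 45^16≡45; 23 = 16 + 4 + 2 + 1, so 45^23 ≡ 45·45·45·45 ≡ 45 (mod 55)

B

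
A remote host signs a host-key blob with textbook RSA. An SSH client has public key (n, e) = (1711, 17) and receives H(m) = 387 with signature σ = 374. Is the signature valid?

invalid

Squares mod 1711: σ^1≡374, σ^2≡1285, σ^4≡110, σ^8≡123, σ^16≡1441
17 = 16 + 1, so σ^17 ≡ 1441·374 ≡ 1680 (mod 1711)
1680 ≠ 387, so verification fails.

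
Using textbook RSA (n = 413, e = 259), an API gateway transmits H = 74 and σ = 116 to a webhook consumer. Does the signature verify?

verifies

σ^2 ≡ 116^2 = 13456 ≡ 240
σ^4 ≡ 240^2 = 57600 ≡ 193
σ^8 ≡ 193^2 = 37249 ≡ 79
σ^16 ≡ 79^2 = 6241 ≡ 46
σ^32 ≡ 46^2 = 2116 ≡ 51
σ^64 ≡ 51^2 = 2601 ≡ 123
σ^128 ≡ 123^2 = 15129 ≡ 261
σ^256 ≡ 261^2 = 68121 ≡ 389
259 = 256 + 2 + 1, so σ^259 ≡ 389·240·116 ≡ 74 (mod 413)
Since 74 equals the digest 74, verification succeeds.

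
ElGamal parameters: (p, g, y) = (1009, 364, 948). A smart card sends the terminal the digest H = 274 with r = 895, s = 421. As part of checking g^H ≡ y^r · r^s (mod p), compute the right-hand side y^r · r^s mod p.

331

Squares mod 1009: 948^1≡948, 948^2≡694, 948^4≡343, 948^8≡605, 948^16≡767, 948^32≡42, 948^64≡755, 948^128≡949, 948^256≡573, 948^512≡404
895 = 512 + 256 + 64 + 32 + 16 + 8 + 4 + 2 + 1, so 948^895 ≡ 404·573·755·42·767·605·343·694·948 ≡ 854 (mod 1009)
Squares mod 1009: 895^1≡895, 895^2≡888, 895^4≡515, 895^8≡867, 895^16≡993, 895^32≡256, 895^64≡960, 895^128≡383, 895^256≡384
421 = 256 + 128 + 32 + 4 + 1, so 895^421 ≡ 384·383·256·515·895 ≡ 89 (mod 1009)
y^r · r^s ≡ 854·89 = 76006 ≡ 331 (mod 1009)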